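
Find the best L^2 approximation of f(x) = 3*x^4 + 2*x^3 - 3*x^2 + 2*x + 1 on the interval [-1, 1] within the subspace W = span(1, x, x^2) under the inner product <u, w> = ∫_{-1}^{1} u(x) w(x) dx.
g(x) = -3*x^2/7 + 16*x/5 + 26/35

The best approximation g ∈ W is the orthogonal projection of f onto W. Writing g = a_0 + a_1 x + a_2 x^2, the coefficients solve the normal equations G · a = b where
  G_{ij} = <φ_i, φ_j> and b_i = <f, φ_i>, with φ_0 = 1, φ_1 = x, φ_2 = x^2.
G =
  [2, 0, 2/3]
  [0, 2/3, 0]
  [2/3, 0, 2/5],
b = (6/5, 32/15, 34/105).
Solving gives a_0 = 26/35, a_1 = 16/5, a_2 = -3/7, so
  g(x) = -3*x^2/7 + 16*x/5 + 26/35.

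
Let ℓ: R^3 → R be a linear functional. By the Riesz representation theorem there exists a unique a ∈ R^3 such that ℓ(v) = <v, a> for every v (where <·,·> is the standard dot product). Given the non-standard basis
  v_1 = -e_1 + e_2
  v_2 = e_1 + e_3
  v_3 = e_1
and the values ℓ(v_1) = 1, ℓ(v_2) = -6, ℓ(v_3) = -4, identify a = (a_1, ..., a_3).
a = (-4, -3, -2)

Write a = (a_1, ..., a_3) in the standard basis. For each basis vector v_i, ℓ(v_i) = <v_i, a> is a linear equation in the a_j's. Collect the n equations into a matrix system V a = ℓ, where row i of V is v_i (expressed in the standard basis). Since V is invertible (lower-triangular with 1s on the diagonal, up to permutation), solve by back-substitution:
  V =
[[-1, 1, 0],
 [1, 0, 1],
 [1, 0, 0]]
  V a = (1, -6, -4)
Solving gives a = (-4, -3, -2).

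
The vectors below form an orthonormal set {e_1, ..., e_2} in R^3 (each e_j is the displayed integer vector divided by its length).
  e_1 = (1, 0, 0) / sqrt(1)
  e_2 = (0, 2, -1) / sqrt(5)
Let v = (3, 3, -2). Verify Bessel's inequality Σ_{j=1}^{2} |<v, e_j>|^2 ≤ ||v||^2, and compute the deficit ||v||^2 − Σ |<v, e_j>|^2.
Σ |<v, e_j>|^2 = 109/5; ||v||^2 = 22; deficit = 1/5

Write each e_j = u_j / sqrt(<u_j, u_j>) where u_j is the displayed integer vector. Then <v, e_j> = <v, u_j> / sqrt(<u_j, u_j>), so |<v, e_j>|^2 = <v, u_j>^2 / <u_j, u_j>.
Coefficients: <v, e_1> = 3/sqrt(1), <v, e_2> = 8/sqrt(5).
Square and sum: Σ |<v, e_j>|^2 = 109/5.
Compute ||v||^2 = v·v = 22.
Deficit = 22 − 109/5 = 1/5 ≥ 0, confirming Bessel's inequality. (The deficit equals ||v − Σ <v,e_j> e_j||^2, the squared distance from v to span{e_j}.)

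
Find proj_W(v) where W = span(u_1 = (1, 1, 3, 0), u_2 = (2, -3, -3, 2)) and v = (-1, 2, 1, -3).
proj_W(v) = (-60/31, 125/62, 81/62, -49/31)

Set up U = [u_1 | ... | u_2] ∈ R^(4×2). The projector onto W = col(U) is P = U (U^T U)^(-1) U^T.
Compute U^T U =
  [11, -10]
  [-10, 26],
and U^T v = (4, -17).
Solve U^T U · c = U^T v for the coefficients: c = (-11/31, -49/62). The projection is proj_W(v) = U c.
Check: (v - proj_W(v)) · u_1 = 0  (should be 0).
Check: (v - proj_W(v)) · u_2 = 0  (should be 0).
Result: proj_W(v) = (-60/31, 125/62, 81/62, -49/31).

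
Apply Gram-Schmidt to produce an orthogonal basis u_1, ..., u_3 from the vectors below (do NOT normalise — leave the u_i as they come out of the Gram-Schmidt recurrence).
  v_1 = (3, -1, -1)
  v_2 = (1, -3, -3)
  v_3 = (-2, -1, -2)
Orthogonal basis:
  u_1 = (3, -1, -1)
  u_2 = (-16/11, -24/11, -24/11)
  u_3 = (0, 1/2, -1/2)

Apply the Gram-Schmidt recurrence
  u_1 = v_1
  u_i = v_i − Σ_{j<i} ((v_i · u_j) / (u_j · u_j)) · u_j.

Step by step this gives:
  u_1 = (3, -1, -1)
  u_2 = (-16/11, -24/11, -24/11)
  u_3 = (0, 1/2, -1/2)

Orthogonality check:
  u_2 · u_1 = 0 (should be 0)
  u_3 · u_1 = 0 (should be 0)
  u_3 · u_2 = 0 (should be 0)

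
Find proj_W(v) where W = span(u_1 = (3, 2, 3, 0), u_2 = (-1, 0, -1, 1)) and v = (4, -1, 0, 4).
proj_W(v) = (1, 2, 1, 2)

Set up U = [u_1 | ... | u_2] ∈ R^(4×2). The projector onto W = col(U) is P = U (U^T U)^(-1) U^T.
Compute U^T U =
  [22, -6]
  [-6, 3],
and U^T v = (10, 0).
Solve U^T U · c = U^T v for the coefficients: c = (1, 2). The projection is proj_W(v) = U c.
Check: (v - proj_W(v)) · u_1 = 0  (should be 0).
Check: (v - proj_W(v)) · u_2 = 0  (should be 0).
Result: proj_W(v) = (1, 2, 1, 2).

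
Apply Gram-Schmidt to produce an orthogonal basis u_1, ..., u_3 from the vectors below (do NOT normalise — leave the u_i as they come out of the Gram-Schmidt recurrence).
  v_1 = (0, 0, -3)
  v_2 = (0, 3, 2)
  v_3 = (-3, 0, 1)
Orthogonal basis:
  u_1 = (0, 0, -3)
  u_2 = (0, 3, 0)
  u_3 = (-3, 0, 0)

Apply the Gram-Schmidt recurrence
  u_1 = v_1
  u_i = v_i − Σ_{j<i} ((v_i · u_j) / (u_j · u_j)) · u_j.

Step by step this gives:
  u_1 = (0, 0, -3)
  u_2 = (0, 3, 0)
  u_3 = (-3, 0, 0)

Orthogonality check:
  u_2 · u_1 = 0 (should be 0)
  u_3 · u_1 = 0 (should be 0)
  u_3 · u_2 = 0 (should be 0)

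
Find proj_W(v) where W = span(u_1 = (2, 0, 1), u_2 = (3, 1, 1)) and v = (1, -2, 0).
proj_W(v) = (1/2, -3/2, 1)

Set up U = [u_1 | ... | u_2] ∈ R^(3×2). The projector onto W = col(U) is P = U (U^T U)^(-1) U^T.
Compute U^T U =
  [5, 7]
  [7, 11],
and U^T v = (2, 1).
Solve U^T U · c = U^T v for the coefficients: c = (5/2, -3/2). The projection is proj_W(v) = U c.
Check: (v - proj_W(v)) · u_1 = 0  (should be 0).
Check: (v - proj_W(v)) · u_2 = 0  (should be 0).
Result: proj_W(v) = (1/2, -3/2, 1).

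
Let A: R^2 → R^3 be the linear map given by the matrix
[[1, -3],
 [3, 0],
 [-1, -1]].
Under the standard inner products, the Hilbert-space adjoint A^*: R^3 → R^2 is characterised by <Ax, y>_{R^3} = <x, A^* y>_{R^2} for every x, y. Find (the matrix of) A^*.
A^* = A^T =
[[1, 3, -1],
 [-3, 0, -1]]

For real matrices with standard dot products, the defining identity <Ax, y> = <x, A^* y> gives (Ax)^T y = x^T (A^*) y, i.e. x^T A^T y = x^T (A^*) y. Since this holds for all x, y, we must have A^* = A^T. Therefore
A^* =
[[1, 3, -1],
 [-3, 0, -1]].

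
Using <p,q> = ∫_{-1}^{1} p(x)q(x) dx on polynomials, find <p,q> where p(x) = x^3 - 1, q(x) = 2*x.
<p,q> = 4/5

Expand the product: p(x)·q(x) = 2*x^4 - 2*x.
∫_{-1}^{1} of each monomial x^k gives [2/(k+1) if k even, 0 if k odd]. Integrating term-by-term (or equivalently evaluating the antiderivative F(x) = 2*x^5/5 - x^2 at the endpoints):
  F(1) − F(−1) = -3/5 − (-7/5) = 4/5.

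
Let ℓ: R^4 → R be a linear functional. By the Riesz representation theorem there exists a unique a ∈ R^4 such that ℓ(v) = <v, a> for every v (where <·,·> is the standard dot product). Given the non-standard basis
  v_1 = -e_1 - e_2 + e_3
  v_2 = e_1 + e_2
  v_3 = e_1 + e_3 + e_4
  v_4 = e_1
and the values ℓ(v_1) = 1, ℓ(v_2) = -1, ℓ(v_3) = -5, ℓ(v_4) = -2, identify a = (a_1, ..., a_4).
a = (-2, 1, 0, -3)

Write a = (a_1, ..., a_4) in the standard basis. For each basis vector v_i, ℓ(v_i) = <v_i, a> is a linear equation in the a_j's. Collect the n equations into a matrix system V a = ℓ, where row i of V is v_i (expressed in the standard basis). Since V is invertible (lower-triangular with 1s on the diagonal, up to permutation), solve by back-substitution:
  V =
[[-1, -1, 1, 0],
 [1, 1, 0, 0],
 [1, 0, 1, 1],
 [1, 0, 0, 0]]
  V a = (1, -1, -5, -2)
Solving gives a = (-2, 1, 0, -3).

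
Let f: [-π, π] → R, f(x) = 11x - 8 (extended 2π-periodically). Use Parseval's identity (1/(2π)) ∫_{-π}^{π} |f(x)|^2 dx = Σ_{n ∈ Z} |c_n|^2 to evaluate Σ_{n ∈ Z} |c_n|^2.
Σ |c_n|^2 = 121π^2/3 + 64

Expand and integrate term by term over [-π, π]:
  ∫ (11x)^2 dx = 121·(2π^3/3); ∫ 2·11·(-8)·x dx = 0 (odd integrand); ∫ (-8)^2 dx = 64·2π.
So (1/(2π)) ∫_{-π}^{π} (11x - 8)^2 dx = 121π^2/3 + 64 = 121π^2/3 + 64.
Parseval ⇒ Σ |c_n|^2 = 121π^2/3 + 64.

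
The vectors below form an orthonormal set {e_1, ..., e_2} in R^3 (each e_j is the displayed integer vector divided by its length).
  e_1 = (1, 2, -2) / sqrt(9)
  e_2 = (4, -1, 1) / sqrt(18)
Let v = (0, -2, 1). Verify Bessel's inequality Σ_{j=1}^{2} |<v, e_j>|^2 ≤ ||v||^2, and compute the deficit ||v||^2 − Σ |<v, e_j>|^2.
Σ |<v, e_j>|^2 = 9/2; ||v||^2 = 5; deficit = 1/2

Write each e_j = u_j / sqrt(<u_j, u_j>) where u_j is the displayed integer vector. Then <v, e_j> = <v, u_j> / sqrt(<u_j, u_j>), so |<v, e_j>|^2 = <v, u_j>^2 / <u_j, u_j>.
Coefficients: <v, e_1> = -6/sqrt(9), <v, e_2> = 3/sqrt(18).
Square and sum: Σ |<v, e_j>|^2 = 9/2.
Compute ||v||^2 = v·v = 5.
Deficit = 5 − 9/2 = 1/2 ≥ 0, confirming Bessel's inequality. (The deficit equals ||v − Σ <v,e_j> e_j||^2, the squared distance from v to span{e_j}.)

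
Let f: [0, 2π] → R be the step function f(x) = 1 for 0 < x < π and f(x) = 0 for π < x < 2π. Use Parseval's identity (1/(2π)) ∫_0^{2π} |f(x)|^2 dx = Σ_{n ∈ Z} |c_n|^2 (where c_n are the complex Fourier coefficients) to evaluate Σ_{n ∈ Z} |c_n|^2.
Σ |c_n|^2 = 1/2

Parseval equates the L^2 energy of f (normalised by 1/(2π)) with the ℓ^2 sum of its Fourier coefficients: (1/(2π)) ∫_0^{2π} |f|^2 = Σ |c_n|^2.
Compute the left side: (1/(2π)) [∫_0^π 1^2 dx + ∫_π^{2π} 0^2 dx] = (1/(2π)) · (1π + 0π) = (1 + 0)/2 = 1/2.
So Σ_{n ∈ Z} |c_n|^2 = 1/2.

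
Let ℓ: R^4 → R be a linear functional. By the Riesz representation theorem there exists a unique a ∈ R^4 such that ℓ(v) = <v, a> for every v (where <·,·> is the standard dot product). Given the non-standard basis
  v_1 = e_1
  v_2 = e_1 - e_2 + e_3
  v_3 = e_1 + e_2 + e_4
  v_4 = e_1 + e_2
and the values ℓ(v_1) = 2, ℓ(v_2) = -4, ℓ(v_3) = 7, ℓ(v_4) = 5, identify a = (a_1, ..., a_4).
a = (2, 3, -3, 2)

Write a = (a_1, ..., a_4) in the standard basis. For each basis vector v_i, ℓ(v_i) = <v_i, a> is a linear equation in the a_j's. Collect the n equations into a matrix system V a = ℓ, where row i of V is v_i (expressed in the standard basis). Since V is invertible (lower-triangular with 1s on the diagonal, up to permutation), solve by back-substitution:
  V =
[[1, 0, 0, 0],
 [1, -1, 1, 0],
 [1, 1, 0, 1],
 [1, 1, 0, 0]]
  V a = (2, -4, 7, 5)
Solving gives a = (2, 3, -3, 2).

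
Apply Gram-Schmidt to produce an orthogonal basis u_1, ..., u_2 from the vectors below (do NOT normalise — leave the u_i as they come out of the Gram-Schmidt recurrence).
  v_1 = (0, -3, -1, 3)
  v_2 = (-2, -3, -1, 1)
Orthogonal basis:
  u_1 = (0, -3, -1, 3)
  u_2 = (-2, -18/19, -6/19, -20/19)

Apply the Gram-Schmidt recurrence
  u_1 = v_1
  u_i = v_i − Σ_{j<i} ((v_i · u_j) / (u_j · u_j)) · u_j.

Step by step this gives:
  u_1 = (0, -3, -1, 3)
  u_2 = (-2, -18/19, -6/19, -20/19)

Orthogonality check:
  u_2 · u_1 = 0 (should be 0)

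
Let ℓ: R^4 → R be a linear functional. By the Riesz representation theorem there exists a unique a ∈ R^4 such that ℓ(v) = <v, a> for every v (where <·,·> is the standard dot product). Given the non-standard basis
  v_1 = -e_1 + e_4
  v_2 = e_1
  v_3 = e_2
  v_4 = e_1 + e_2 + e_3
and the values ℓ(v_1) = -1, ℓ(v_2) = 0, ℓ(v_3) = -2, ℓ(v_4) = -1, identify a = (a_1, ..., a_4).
a = (0, -2, 1, -1)

Write a = (a_1, ..., a_4) in the standard basis. For each basis vector v_i, ℓ(v_i) = <v_i, a> is a linear equation in the a_j's. Collect the n equations into a matrix system V a = ℓ, where row i of V is v_i (expressed in the standard basis). Since V is invertible (lower-triangular with 1s on the diagonal, up to permutation), solve by back-substitution:
  V =
[[-1, 0, 0, 1],
 [1, 0, 0, 0],
 [0, 1, 0, 0],
 [1, 1, 1, 0]]
  V a = (-1, 0, -2, -1)
Solving gives a = (0, -2, 1, -1).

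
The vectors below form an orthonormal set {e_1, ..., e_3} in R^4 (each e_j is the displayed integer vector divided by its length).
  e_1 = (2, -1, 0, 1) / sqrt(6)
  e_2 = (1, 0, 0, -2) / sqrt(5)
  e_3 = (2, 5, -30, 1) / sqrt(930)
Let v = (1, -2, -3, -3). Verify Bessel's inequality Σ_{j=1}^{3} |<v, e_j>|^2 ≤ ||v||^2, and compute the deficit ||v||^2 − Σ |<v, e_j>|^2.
Σ |<v, e_j>|^2 = 517/31; ||v||^2 = 23; deficit = 196/31

Write each e_j = u_j / sqrt(<u_j, u_j>) where u_j is the displayed integer vector. Then <v, e_j> = <v, u_j> / sqrt(<u_j, u_j>), so |<v, e_j>|^2 = <v, u_j>^2 / <u_j, u_j>.
Coefficients: <v, e_1> = 1/sqrt(6), <v, e_2> = 7/sqrt(5), <v, e_3> = 79/sqrt(930).
Square and sum: Σ |<v, e_j>|^2 = 517/31.
Compute ||v||^2 = v·v = 23.
Deficit = 23 − 517/31 = 196/31 ≥ 0, confirming Bessel's inequality. (The deficit equals ||v − Σ <v,e_j> e_j||^2, the squared distance from v to span{e_j}.)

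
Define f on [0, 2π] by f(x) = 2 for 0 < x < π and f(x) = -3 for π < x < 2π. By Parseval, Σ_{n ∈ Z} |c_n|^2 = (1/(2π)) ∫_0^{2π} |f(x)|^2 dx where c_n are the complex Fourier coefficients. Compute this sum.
Σ |c_n|^2 = 13/2

Parseval equates the L^2 energy of f (normalised by 1/(2π)) with the ℓ^2 sum of its Fourier coefficients: (1/(2π)) ∫_0^{2π} |f|^2 = Σ |c_n|^2.
Compute the left side: (1/(2π)) [∫_0^π 2^2 dx + ∫_π^{2π} (-3)^2 dx] = (1/(2π)) · (4π + 9π) = (4 + 9)/2 = 13/2.
So Σ_{n ∈ Z} |c_n|^2 = 13/2.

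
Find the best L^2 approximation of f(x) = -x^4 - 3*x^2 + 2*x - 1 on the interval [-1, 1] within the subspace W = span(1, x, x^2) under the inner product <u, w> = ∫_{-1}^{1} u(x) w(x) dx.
g(x) = -27*x^2/7 + 2*x - 32/35

The best approximation g ∈ W is the orthogonal projection of f onto W. Writing g = a_0 + a_1 x + a_2 x^2, the coefficients solve the normal equations G · a = b where
  G_{ij} = <φ_i, φ_j> and b_i = <f, φ_i>, with φ_0 = 1, φ_1 = x, φ_2 = x^2.
G =
  [2, 0, 2/3]
  [0, 2/3, 0]
  [2/3, 0, 2/5],
b = (-22/5, 4/3, -226/105).
Solving gives a_0 = -32/35, a_1 = 2, a_2 = -27/7, so
  g(x) = -27*x^2/7 + 2*x - 32/35.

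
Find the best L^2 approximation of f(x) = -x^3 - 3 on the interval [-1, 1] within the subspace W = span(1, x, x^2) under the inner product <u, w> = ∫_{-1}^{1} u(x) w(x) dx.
g(x) = -3*x/5 - 3

The best approximation g ∈ W is the orthogonal projection of f onto W. Writing g = a_0 + a_1 x + a_2 x^2, the coefficients solve the normal equations G · a = b where
  G_{ij} = <φ_i, φ_j> and b_i = <f, φ_i>, with φ_0 = 1, φ_1 = x, φ_2 = x^2.
G =
  [2, 0, 2/3]
  [0, 2/3, 0]
  [2/3, 0, 2/5],
b = (-6, -2/5, -2).
Solving gives a_0 = -3, a_1 = -3/5, a_2 = 0, so
  g(x) = -3*x/5 - 3.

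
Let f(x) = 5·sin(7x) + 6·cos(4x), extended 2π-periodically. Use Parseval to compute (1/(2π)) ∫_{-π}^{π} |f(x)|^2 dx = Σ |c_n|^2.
Σ |c_n|^2 = 61/2

Expand |f|^2 and use orthogonality of {sin(nx), cos(mx)} on [-π, π]:
  ∫_{-π}^{π} sin(nx)^2 dx = π, ∫ cos(mx)^2 dx = π, and cross terms integrate to 0.
So ∫_{-π}^{π} f(x)^2 dx = 5^2 · π + 6^2 · π = (25 + 36)π.
Divide by 2π: (25 + 36)/2 = 61/2.
By Parseval, this equals Σ |c_n|^2.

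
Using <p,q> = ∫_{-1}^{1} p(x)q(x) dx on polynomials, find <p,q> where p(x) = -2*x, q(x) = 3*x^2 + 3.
<p,q> = 0

Expand the product: p(x)·q(x) = -6*x^3 - 6*x.
∫_{-1}^{1} of each monomial x^k gives [2/(k+1) if k even, 0 if k odd]. Integrating term-by-term (or equivalently evaluating the antiderivative F(x) = -3*x^4/2 - 3*x^2 at the endpoints):
  F(1) − F(−1) = -9/2 − (-9/2) = 0.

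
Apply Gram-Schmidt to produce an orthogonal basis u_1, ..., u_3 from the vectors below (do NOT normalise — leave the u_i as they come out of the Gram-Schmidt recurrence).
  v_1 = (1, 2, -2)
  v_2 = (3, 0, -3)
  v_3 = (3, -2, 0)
Orthogonal basis:
  u_1 = (1, 2, -2)
  u_2 = (2, -2, -1)
  u_3 = (8/9, 4/9, 8/9)

Apply the Gram-Schmidt recurrence
  u_1 = v_1
  u_i = v_i − Σ_{j<i} ((v_i · u_j) / (u_j · u_j)) · u_j.

Step by step this gives:
  u_1 = (1, 2, -2)
  u_2 = (2, -2, -1)
  u_3 = (8/9, 4/9, 8/9)

Orthogonality check:
  u_2 · u_1 = 0 (should be 0)
  u_3 · u_1 = 0 (should be 0)
  u_3 · u_2 = 0 (should be 0)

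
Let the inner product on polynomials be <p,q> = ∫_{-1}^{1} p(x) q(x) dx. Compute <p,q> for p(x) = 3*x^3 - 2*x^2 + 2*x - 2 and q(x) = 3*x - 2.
<p,q> = 274/15

Expand the product: p(x)·q(x) = 9*x^4 - 12*x^3 + 10*x^2 - 10*x + 4.
∫_{-1}^{1} of each monomial x^k gives [2/(k+1) if k even, 0 if k odd]. Integrating term-by-term (or equivalently evaluating the antiderivative F(x) = 9*x^5/5 - 3*x^4 + 10*x^3/3 - 5*x^2 + 4*x at the endpoints):
  F(1) − F(−1) = 17/15 − (-257/15) = 274/15.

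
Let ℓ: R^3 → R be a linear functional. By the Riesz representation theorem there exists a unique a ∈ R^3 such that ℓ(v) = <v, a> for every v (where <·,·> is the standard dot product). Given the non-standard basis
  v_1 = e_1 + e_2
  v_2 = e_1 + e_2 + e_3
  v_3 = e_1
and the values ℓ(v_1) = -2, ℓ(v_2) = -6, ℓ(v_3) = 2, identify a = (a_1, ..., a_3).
a = (2, -4, -4)

Write a = (a_1, ..., a_3) in the standard basis. For each basis vector v_i, ℓ(v_i) = <v_i, a> is a linear equation in the a_j's. Collect the n equations into a matrix system V a = ℓ, where row i of V is v_i (expressed in the standard basis). Since V is invertible (lower-triangular with 1s on the diagonal, up to permutation), solve by back-substitution:
  V =
[[1, 1, 0],
 [1, 1, 1],
 [1, 0, 0]]
  V a = (-2, -6, 2)
Solving gives a = (2, -4, -4).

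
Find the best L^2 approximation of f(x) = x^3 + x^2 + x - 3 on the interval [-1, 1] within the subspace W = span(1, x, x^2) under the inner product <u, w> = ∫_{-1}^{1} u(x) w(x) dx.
g(x) = x^2 + 8*x/5 - 3

The best approximation g ∈ W is the orthogonal projection of f onto W. Writing g = a_0 + a_1 x + a_2 x^2, the coefficients solve the normal equations G · a = b where
  G_{ij} = <φ_i, φ_j> and b_i = <f, φ_i>, with φ_0 = 1, φ_1 = x, φ_2 = x^2.
G =
  [2, 0, 2/3]
  [0, 2/3, 0]
  [2/3, 0, 2/5],
b = (-16/3, 16/15, -8/5).
Solving gives a_0 = -3, a_1 = 8/5, a_2 = 1, so
  g(x) = x^2 + 8*x/5 - 3.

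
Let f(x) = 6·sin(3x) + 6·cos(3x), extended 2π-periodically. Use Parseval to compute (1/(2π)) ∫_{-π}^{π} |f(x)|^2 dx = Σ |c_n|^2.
Σ |c_n|^2 = 36

Expand |f|^2 and use orthogonality of {sin(nx), cos(mx)} on [-π, π]:
  ∫_{-π}^{π} sin(nx)^2 dx = π, ∫ cos(mx)^2 dx = π, and cross terms integrate to 0.
So ∫_{-π}^{π} f(x)^2 dx = 6^2 · π + 6^2 · π = (36 + 36)π.
Divide by 2π: (36 + 36)/2 = 36.
By Parseval, this equals Σ |c_n|^2.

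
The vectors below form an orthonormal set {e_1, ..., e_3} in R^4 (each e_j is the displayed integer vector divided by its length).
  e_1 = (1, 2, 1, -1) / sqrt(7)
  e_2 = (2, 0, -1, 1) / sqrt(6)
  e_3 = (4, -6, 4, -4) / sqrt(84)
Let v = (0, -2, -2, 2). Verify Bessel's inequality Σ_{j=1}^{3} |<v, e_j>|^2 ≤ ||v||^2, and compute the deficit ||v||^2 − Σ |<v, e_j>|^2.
Σ |<v, e_j>|^2 = 12; ||v||^2 = 12; deficit = 0

Write each e_j = u_j / sqrt(<u_j, u_j>) where u_j is the displayed integer vector. Then <v, e_j> = <v, u_j> / sqrt(<u_j, u_j>), so |<v, e_j>|^2 = <v, u_j>^2 / <u_j, u_j>.
Coefficients: <v, e_1> = -8/sqrt(7), <v, e_2> = 4/sqrt(6), <v, e_3> = -4/sqrt(84).
Square and sum: Σ |<v, e_j>|^2 = 12.
Compute ||v||^2 = v·v = 12.
Deficit = 12 − 12 = 0 ≥ 0, confirming Bessel's inequality. (The deficit equals ||v − Σ <v,e_j> e_j||^2, the squared distance from v to span{e_j}.)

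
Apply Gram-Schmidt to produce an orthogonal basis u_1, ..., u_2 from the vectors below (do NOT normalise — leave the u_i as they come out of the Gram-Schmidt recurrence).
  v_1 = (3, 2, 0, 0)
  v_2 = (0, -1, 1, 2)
Orthogonal basis:
  u_1 = (3, 2, 0, 0)
  u_2 = (6/13, -9/13, 1, 2)

Apply the Gram-Schmidt recurrence
  u_1 = v_1
  u_i = v_i − Σ_{j<i} ((v_i · u_j) / (u_j · u_j)) · u_j.

Step by step this gives:
  u_1 = (3, 2, 0, 0)
  u_2 = (6/13, -9/13, 1, 2)

Orthogonality check:
  u_2 · u_1 = 0 (should be 0)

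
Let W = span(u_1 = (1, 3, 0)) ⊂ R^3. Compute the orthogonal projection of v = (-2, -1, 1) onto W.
proj_W(v) = (-1/2, -3/2, 0)

Set up U = [u_1 | ... | u_1] ∈ R^(3×1). The projector onto W = col(U) is P = U (U^T U)^(-1) U^T.
Compute U^T U =
  [10],
and U^T v = (-5).
Solve U^T U · c = U^T v for the coefficients: c = (-1/2). The projection is proj_W(v) = U c.
Check: (v - proj_W(v)) · u_1 = 0  (should be 0).
Result: proj_W(v) = (-1/2, -3/2, 0).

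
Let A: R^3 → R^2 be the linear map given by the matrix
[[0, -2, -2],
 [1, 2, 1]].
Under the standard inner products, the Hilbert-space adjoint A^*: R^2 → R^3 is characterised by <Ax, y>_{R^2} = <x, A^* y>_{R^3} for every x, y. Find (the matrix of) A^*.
A^* = A^T =
[[0, 1],
 [-2, 2],
 [-2, 1]]

For real matrices with standard dot products, the defining identity <Ax, y> = <x, A^* y> gives (Ax)^T y = x^T (A^*) y, i.e. x^T A^T y = x^T (A^*) y. Since this holds for all x, y, we must have A^* = A^T. Therefore
A^* =
[[0, 1],
 [-2, 2],
 [-2, 1]].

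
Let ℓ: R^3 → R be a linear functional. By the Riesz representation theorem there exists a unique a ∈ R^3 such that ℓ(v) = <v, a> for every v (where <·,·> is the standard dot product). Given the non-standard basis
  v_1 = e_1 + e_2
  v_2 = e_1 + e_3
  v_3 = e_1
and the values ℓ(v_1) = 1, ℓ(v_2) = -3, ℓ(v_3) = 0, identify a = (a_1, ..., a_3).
a = (0, 1, -3)

Write a = (a_1, ..., a_3) in the standard basis. For each basis vector v_i, ℓ(v_i) = <v_i, a> is a linear equation in the a_j's. Collect the n equations into a matrix system V a = ℓ, where row i of V is v_i (expressed in the standard basis). Since V is invertible (lower-triangular with 1s on the diagonal, up to permutation), solve by back-substitution:
  V =
[[1, 1, 0],
 [1, 0, 1],
 [1, 0, 0]]
  V a = (1, -3, 0)
Solving gives a = (0, 1, -3).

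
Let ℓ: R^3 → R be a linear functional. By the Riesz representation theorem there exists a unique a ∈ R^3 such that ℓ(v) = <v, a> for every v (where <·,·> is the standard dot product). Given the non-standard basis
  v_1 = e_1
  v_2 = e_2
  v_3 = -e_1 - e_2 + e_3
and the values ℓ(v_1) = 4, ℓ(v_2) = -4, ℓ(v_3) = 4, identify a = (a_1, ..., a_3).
a = (4, -4, 4)

Write a = (a_1, ..., a_3) in the standard basis. For each basis vector v_i, ℓ(v_i) = <v_i, a> is a linear equation in the a_j's. Collect the n equations into a matrix system V a = ℓ, where row i of V is v_i (expressed in the standard basis). Since V is invertible (lower-triangular with 1s on the diagonal, up to permutation), solve by back-substitution:
  V =
[[1, 0, 0],
 [0, 1, 0],
 [-1, -1, 1]]
  V a = (4, -4, 4)
Solving gives a = (4, -4, 4).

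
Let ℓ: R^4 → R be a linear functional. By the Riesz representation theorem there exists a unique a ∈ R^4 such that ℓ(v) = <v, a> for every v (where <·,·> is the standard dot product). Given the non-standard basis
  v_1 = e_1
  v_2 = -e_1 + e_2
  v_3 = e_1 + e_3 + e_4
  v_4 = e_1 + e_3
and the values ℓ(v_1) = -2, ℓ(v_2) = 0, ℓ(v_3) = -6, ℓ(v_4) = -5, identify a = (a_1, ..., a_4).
a = (-2, -2, -3, -1)

Write a = (a_1, ..., a_4) in the standard basis. For each basis vector v_i, ℓ(v_i) = <v_i, a> is a linear equation in the a_j's. Collect the n equations into a matrix system V a = ℓ, where row i of V is v_i (expressed in the standard basis). Since V is invertible (lower-triangular with 1s on the diagonal, up to permutation), solve by back-substitution:
  V =
[[1, 0, 0, 0],
 [-1, 1, 0, 0],
 [1, 0, 1, 1],
 [1, 0, 1, 0]]
  V a = (-2, 0, -6, -5)
Solving gives a = (-2, -2, -3, -1).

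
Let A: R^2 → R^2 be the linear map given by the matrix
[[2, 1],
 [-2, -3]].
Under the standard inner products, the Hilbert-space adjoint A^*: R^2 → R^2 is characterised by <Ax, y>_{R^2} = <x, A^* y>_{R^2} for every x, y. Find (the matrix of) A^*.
A^* = A^T =
[[2, -2],
 [1, -3]]

For real matrices with standard dot products, the defining identity <Ax, y> = <x, A^* y> gives (Ax)^T y = x^T (A^*) y, i.e. x^T A^T y = x^T (A^*) y. Since this holds for all x, y, we must have A^* = A^T. Therefore
A^* =
[[2, -2],
 [1, -3]].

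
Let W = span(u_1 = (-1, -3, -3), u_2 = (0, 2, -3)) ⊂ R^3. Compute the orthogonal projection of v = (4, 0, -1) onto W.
proj_W(v) = (11/119, 93/119, -57/119)

Set up U = [u_1 | ... | u_2] ∈ R^(3×2). The projector onto W = col(U) is P = U (U^T U)^(-1) U^T.
Compute U^T U =
  [19, 3]
  [3, 13],
and U^T v = (-1, 3).
Solve U^T U · c = U^T v for the coefficients: c = (-11/119, 30/119). The projection is proj_W(v) = U c.
Check: (v - proj_W(v)) · u_1 = 0  (should be 0).
Check: (v - proj_W(v)) · u_2 = 0  (should be 0).
Result: proj_W(v) = (11/119, 93/119, -57/119).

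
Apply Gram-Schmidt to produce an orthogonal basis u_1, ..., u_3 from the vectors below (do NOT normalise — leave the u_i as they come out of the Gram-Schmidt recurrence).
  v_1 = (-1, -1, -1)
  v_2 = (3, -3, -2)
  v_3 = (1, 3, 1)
Orthogonal basis:
  u_1 = (-1, -1, -1)
  u_2 = (11/3, -7/3, -4/3)
  u_3 = (5/31, 25/31, -30/31)

Apply the Gram-Schmidt recurrence
  u_1 = v_1
  u_i = v_i − Σ_{j<i} ((v_i · u_j) / (u_j · u_j)) · u_j.

Step by step this gives:
  u_1 = (-1, -1, -1)
  u_2 = (11/3, -7/3, -4/3)
  u_3 = (5/31, 25/31, -30/31)

Orthogonality check:
  u_2 · u_1 = 0 (should be 0)
  u_3 · u_1 = 0 (should be 0)
  u_3 · u_2 = 0 (should be 0)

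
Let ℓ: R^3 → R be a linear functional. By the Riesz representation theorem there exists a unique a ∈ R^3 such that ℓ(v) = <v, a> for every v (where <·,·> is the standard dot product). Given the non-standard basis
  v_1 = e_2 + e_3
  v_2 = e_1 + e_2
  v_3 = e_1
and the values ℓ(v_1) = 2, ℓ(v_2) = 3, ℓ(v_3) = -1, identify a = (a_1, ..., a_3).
a = (-1, 4, -2)

Write a = (a_1, ..., a_3) in the standard basis. For each basis vector v_i, ℓ(v_i) = <v_i, a> is a linear equation in the a_j's. Collect the n equations into a matrix system V a = ℓ, where row i of V is v_i (expressed in the standard basis). Since V is invertible (lower-triangular with 1s on the diagonal, up to permutation), solve by back-substitution:
  V =
[[0, 1, 1],
 [1, 1, 0],
 [1, 0, 0]]
  V a = (2, 3, -1)
Solving gives a = (-1, 4, -2).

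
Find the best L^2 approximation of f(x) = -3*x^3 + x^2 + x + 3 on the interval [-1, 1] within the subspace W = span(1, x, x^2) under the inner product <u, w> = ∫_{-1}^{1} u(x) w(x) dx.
g(x) = x^2 - 4*x/5 + 3

The best approximation g ∈ W is the orthogonal projection of f onto W. Writing g = a_0 + a_1 x + a_2 x^2, the coefficients solve the normal equations G · a = b where
  G_{ij} = <φ_i, φ_j> and b_i = <f, φ_i>, with φ_0 = 1, φ_1 = x, φ_2 = x^2.
G =
  [2, 0, 2/3]
  [0, 2/3, 0]
  [2/3, 0, 2/5],
b = (20/3, -8/15, 12/5).
Solving gives a_0 = 3, a_1 = -4/5, a_2 = 1, so
  g(x) = x^2 - 4*x/5 + 3.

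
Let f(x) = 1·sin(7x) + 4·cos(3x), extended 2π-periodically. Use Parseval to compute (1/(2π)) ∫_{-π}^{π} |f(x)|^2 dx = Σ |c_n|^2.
Σ |c_n|^2 = 17/2

Expand |f|^2 and use orthogonality of {sin(nx), cos(mx)} on [-π, π]:
  ∫_{-π}^{π} sin(nx)^2 dx = π, ∫ cos(mx)^2 dx = π, and cross terms integrate to 0.
So ∫_{-π}^{π} f(x)^2 dx = 1^2 · π + 4^2 · π = (1 + 16)π.
Divide by 2π: (1 + 16)/2 = 17/2.
By Parseval, this equals Σ |c_n|^2.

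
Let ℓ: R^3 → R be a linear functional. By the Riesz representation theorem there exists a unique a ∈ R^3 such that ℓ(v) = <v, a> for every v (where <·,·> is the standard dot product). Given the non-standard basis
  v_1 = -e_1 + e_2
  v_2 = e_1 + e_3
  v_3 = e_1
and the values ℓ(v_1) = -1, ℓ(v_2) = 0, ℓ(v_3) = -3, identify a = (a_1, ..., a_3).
a = (-3, -4, 3)

Write a = (a_1, ..., a_3) in the standard basis. For each basis vector v_i, ℓ(v_i) = <v_i, a> is a linear equation in the a_j's. Collect the n equations into a matrix system V a = ℓ, where row i of V is v_i (expressed in the standard basis). Since V is invertible (lower-triangular with 1s on the diagonal, up to permutation), solve by back-substitution:
  V =
[[-1, 1, 0],
 [1, 0, 1],
 [1, 0, 0]]
  V a = (-1, 0, -3)
Solving gives a = (-3, -4, 3).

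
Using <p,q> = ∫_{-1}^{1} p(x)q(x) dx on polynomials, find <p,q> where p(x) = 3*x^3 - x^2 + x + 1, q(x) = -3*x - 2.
<p,q> = -124/15

Expand the product: p(x)·q(x) = -9*x^4 - 3*x^3 - x^2 - 5*x - 2.
∫_{-1}^{1} of each monomial x^k gives [2/(k+1) if k even, 0 if k odd]. Integrating term-by-term (or equivalently evaluating the antiderivative F(x) = -9*x^5/5 - 3*x^4/4 - x^3/3 - 5*x^2/2 - 2*x at the endpoints):
  F(1) − F(−1) = -443/60 − (53/60) = -124/15.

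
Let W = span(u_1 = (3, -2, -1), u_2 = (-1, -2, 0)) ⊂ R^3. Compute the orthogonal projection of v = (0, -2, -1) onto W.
proj_W(v) = (4/23, -48/23, -7/23)

Set up U = [u_1 | ... | u_2] ∈ R^(3×2). The projector onto W = col(U) is P = U (U^T U)^(-1) U^T.
Compute U^T U =
  [14, 1]
  [1, 5],
and U^T v = (5, 4).
Solve U^T U · c = U^T v for the coefficients: c = (7/23, 17/23). The projection is proj_W(v) = U c.
Check: (v - proj_W(v)) · u_1 = 0  (should be 0).
Check: (v - proj_W(v)) · u_2 = 0  (should be 0).
Result: proj_W(v) = (4/23, -48/23, -7/23).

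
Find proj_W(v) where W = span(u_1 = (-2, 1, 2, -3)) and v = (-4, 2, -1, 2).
proj_W(v) = (-2/9, 1/9, 2/9, -1/3)

Set up U = [u_1 | ... | u_1] ∈ R^(4×1). The projector onto W = col(U) is P = U (U^T U)^(-1) U^T.
Compute U^T U =
  [18],
and U^T v = (2).
Solve U^T U · c = U^T v for the coefficients: c = (1/9). The projection is proj_W(v) = U c.
Check: (v - proj_W(v)) · u_1 = 0  (should be 0).
Result: proj_W(v) = (-2/9, 1/9, 2/9, -1/3).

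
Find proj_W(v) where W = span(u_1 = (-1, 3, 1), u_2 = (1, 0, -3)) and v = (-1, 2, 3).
proj_W(v) = (-65/47, 90/47, 135/47)

Set up U = [u_1 | ... | u_2] ∈ R^(3×2). The projector onto W = col(U) is P = U (U^T U)^(-1) U^T.
Compute U^T U =
  [11, -4]
  [-4, 10],
and U^T v = (10, -10).
Solve U^T U · c = U^T v for the coefficients: c = (30/47, -35/47). The projection is proj_W(v) = U c.
Check: (v - proj_W(v)) · u_1 = 0  (should be 0).
Check: (v - proj_W(v)) · u_2 = 0  (should be 0).
Result: proj_W(v) = (-65/47, 90/47, 135/47).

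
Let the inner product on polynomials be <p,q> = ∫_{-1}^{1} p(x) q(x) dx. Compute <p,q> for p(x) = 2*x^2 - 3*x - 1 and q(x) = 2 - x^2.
<p,q> = -22/15

Expand the product: p(x)·q(x) = -2*x^4 + 3*x^3 + 5*x^2 - 6*x - 2.
∫_{-1}^{1} of each monomial x^k gives [2/(k+1) if k even, 0 if k odd]. Integrating term-by-term (or equivalently evaluating the antiderivative F(x) = -2*x^5/5 + 3*x^4/4 + 5*x^3/3 - 3*x^2 - 2*x at the endpoints):
  F(1) − F(−1) = -179/60 − (-91/60) = -22/15.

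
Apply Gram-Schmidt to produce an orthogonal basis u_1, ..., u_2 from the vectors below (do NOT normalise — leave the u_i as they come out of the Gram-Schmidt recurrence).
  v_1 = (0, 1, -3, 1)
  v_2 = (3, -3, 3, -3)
Orthogonal basis:
  u_1 = (0, 1, -3, 1)
  u_2 = (3, -18/11, -12/11, -18/11)

Apply the Gram-Schmidt recurrence
  u_1 = v_1
  u_i = v_i − Σ_{j<i} ((v_i · u_j) / (u_j · u_j)) · u_j.

Step by step this gives:
  u_1 = (0, 1, -3, 1)
  u_2 = (3, -18/11, -12/11, -18/11)

Orthogonality check:
  u_2 · u_1 = 0 (should be 0)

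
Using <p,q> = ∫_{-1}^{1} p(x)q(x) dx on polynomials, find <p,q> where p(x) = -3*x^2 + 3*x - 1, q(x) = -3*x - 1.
<p,q> = -2

Expand the product: p(x)·q(x) = 9*x^3 - 6*x^2 + 1.
∫_{-1}^{1} of each monomial x^k gives [2/(k+1) if k even, 0 if k odd]. Integrating term-by-term (or equivalently evaluating the antiderivative F(x) = 9*x^4/4 - 2*x^3 + x at the endpoints):
  F(1) − F(−1) = 5/4 − (13/4) = -2.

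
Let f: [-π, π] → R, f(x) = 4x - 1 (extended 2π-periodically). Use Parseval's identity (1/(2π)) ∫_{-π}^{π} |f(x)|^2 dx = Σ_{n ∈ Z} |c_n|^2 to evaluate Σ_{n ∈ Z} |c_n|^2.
Σ |c_n|^2 = 16π^2/3 + 1

Expand and integrate term by term over [-π, π]:
  ∫ (4x)^2 dx = 16·(2π^3/3); ∫ 2·4·(-1)·x dx = 0 (odd integrand); ∫ (-1)^2 dx = 1·2π.
So (1/(2π)) ∫_{-π}^{π} (4x - 1)^2 dx = 16π^2/3 + 1 = 16π^2/3 + 1.
Parseval ⇒ Σ |c_n|^2 = 16π^2/3 + 1.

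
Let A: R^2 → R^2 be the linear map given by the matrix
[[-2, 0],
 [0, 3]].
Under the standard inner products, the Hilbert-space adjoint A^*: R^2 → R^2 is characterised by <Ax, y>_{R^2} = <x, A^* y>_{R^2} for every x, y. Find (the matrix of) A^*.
A^* = A^T =
[[-2, 0],
 [0, 3]]

For real matrices with standard dot products, the defining identity <Ax, y> = <x, A^* y> gives (Ax)^T y = x^T (A^*) y, i.e. x^T A^T y = x^T (A^*) y. Since this holds for all x, y, we must have A^* = A^T. Therefore
A^* =
[[-2, 0],
 [0, 3]].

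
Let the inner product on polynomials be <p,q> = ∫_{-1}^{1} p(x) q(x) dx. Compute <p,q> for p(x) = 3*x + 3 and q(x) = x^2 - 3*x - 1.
<p,q> = -10

Expand the product: p(x)·q(x) = 3*x^3 - 6*x^2 - 12*x - 3.
∫_{-1}^{1} of each monomial x^k gives [2/(k+1) if k even, 0 if k odd]. Integrating term-by-term (or equivalently evaluating the antiderivative F(x) = 3*x^4/4 - 2*x^3 - 6*x^2 - 3*x at the endpoints):
  F(1) − F(−1) = -41/4 − (-1/4) = -10.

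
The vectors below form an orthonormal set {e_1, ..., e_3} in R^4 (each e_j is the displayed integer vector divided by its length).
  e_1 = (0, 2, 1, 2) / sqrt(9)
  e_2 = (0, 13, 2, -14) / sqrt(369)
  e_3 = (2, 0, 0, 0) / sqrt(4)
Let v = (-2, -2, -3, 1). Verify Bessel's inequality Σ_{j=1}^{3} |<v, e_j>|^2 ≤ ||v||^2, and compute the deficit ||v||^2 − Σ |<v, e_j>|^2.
Σ |<v, e_j>|^2 = 513/41; ||v||^2 = 18; deficit = 225/41

Write each e_j = u_j / sqrt(<u_j, u_j>) where u_j is the displayed integer vector. Then <v, e_j> = <v, u_j> / sqrt(<u_j, u_j>), so |<v, e_j>|^2 = <v, u_j>^2 / <u_j, u_j>.
Coefficients: <v, e_1> = -5/sqrt(9), <v, e_2> = -46/sqrt(369), <v, e_3> = -4/sqrt(4).
Square and sum: Σ |<v, e_j>|^2 = 513/41.
Compute ||v||^2 = v·v = 18.
Deficit = 18 − 513/41 = 225/41 ≥ 0, confirming Bessel's inequality. (The deficit equals ||v − Σ <v,e_j> e_j||^2, the squared distance from v to span{e_j}.)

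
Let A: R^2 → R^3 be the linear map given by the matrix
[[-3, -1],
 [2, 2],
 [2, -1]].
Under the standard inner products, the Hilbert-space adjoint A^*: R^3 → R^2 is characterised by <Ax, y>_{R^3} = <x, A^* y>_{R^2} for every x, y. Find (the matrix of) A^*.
A^* = A^T =
[[-3, 2, 2],
 [-1, 2, -1]]

For real matrices with standard dot products, the defining identity <Ax, y> = <x, A^* y> gives (Ax)^T y = x^T (A^*) y, i.e. x^T A^T y = x^T (A^*) y. Since this holds for all x, y, we must have A^* = A^T. Therefore
A^* =
[[-3, 2, 2],
 [-1, 2, -1]].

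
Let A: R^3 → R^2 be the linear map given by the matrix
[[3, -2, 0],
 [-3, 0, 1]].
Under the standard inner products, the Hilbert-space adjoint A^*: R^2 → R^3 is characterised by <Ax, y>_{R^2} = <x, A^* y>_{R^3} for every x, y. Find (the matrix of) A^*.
A^* = A^T =
[[3, -3],
 [-2, 0],
 [0, 1]]

For real matrices with standard dot products, the defining identity <Ax, y> = <x, A^* y> gives (Ax)^T y = x^T (A^*) y, i.e. x^T A^T y = x^T (A^*) y. Since this holds for all x, y, we must have A^* = A^T. Therefore
A^* =
[[3, -3],
 [-2, 0],
 [0, 1]].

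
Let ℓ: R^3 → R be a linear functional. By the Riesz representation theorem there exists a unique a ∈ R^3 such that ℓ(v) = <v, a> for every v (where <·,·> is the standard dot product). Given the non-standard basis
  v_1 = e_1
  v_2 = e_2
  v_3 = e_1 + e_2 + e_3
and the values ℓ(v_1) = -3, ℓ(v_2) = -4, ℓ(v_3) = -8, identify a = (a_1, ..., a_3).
a = (-3, -4, -1)

Write a = (a_1, ..., a_3) in the standard basis. For each basis vector v_i, ℓ(v_i) = <v_i, a> is a linear equation in the a_j's. Collect the n equations into a matrix system V a = ℓ, where row i of V is v_i (expressed in the standard basis). Since V is invertible (lower-triangular with 1s on the diagonal, up to permutation), solve by back-substitution:
  V =
[[1, 0, 0],
 [0, 1, 0],
 [1, 1, 1]]
  V a = (-3, -4, -8)
Solving gives a = (-3, -4, -1).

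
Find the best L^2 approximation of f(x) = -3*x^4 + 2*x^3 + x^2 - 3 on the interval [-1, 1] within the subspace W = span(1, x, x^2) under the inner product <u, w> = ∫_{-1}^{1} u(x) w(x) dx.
g(x) = -11*x^2/7 + 6*x/5 - 96/35

The best approximation g ∈ W is the orthogonal projection of f onto W. Writing g = a_0 + a_1 x + a_2 x^2, the coefficients solve the normal equations G · a = b where
  G_{ij} = <φ_i, φ_j> and b_i = <f, φ_i>, with φ_0 = 1, φ_1 = x, φ_2 = x^2.
G =
  [2, 0, 2/3]
  [0, 2/3, 0]
  [2/3, 0, 2/5],
b = (-98/15, 4/5, -86/35).
Solving gives a_0 = -96/35, a_1 = 6/5, a_2 = -11/7, so
  g(x) = -11*x^2/7 + 6*x/5 - 96/35.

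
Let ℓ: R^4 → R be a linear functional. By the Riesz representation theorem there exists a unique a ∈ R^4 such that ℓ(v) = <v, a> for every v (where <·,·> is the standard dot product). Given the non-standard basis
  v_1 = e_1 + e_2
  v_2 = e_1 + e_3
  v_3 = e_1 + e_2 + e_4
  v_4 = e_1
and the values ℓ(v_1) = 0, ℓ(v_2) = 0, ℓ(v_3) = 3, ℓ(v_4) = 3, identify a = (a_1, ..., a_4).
a = (3, -3, -3, 3)

Write a = (a_1, ..., a_4) in the standard basis. For each basis vector v_i, ℓ(v_i) = <v_i, a> is a linear equation in the a_j's. Collect the n equations into a matrix system V a = ℓ, where row i of V is v_i (expressed in the standard basis). Since V is invertible (lower-triangular with 1s on the diagonal, up to permutation), solve by back-substitution:
  V =
[[1, 1, 0, 0],
 [1, 0, 1, 0],
 [1, 1, 0, 1],
 [1, 0, 0, 0]]
  V a = (0, 0, 3, 3)
Solving gives a = (3, -3, -3, 3).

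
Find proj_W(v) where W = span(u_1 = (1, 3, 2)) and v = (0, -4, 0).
proj_W(v) = (-6/7, -18/7, -12/7)

Set up U = [u_1 | ... | u_1] ∈ R^(3×1). The projector onto W = col(U) is P = U (U^T U)^(-1) U^T.
Compute U^T U =
  [14],
and U^T v = (-12).
Solve U^T U · c = U^T v for the coefficients: c = (-6/7). The projection is proj_W(v) = U c.
Check: (v - proj_W(v)) · u_1 = 0  (should be 0).
Result: proj_W(v) = (-6/7, -18/7, -12/7).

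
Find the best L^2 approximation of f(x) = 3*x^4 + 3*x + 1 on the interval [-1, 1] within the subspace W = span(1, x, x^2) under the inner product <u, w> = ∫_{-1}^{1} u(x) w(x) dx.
g(x) = 18*x^2/7 + 3*x + 26/35

The best approximation g ∈ W is the orthogonal projection of f onto W. Writing g = a_0 + a_1 x + a_2 x^2, the coefficients solve the normal equations G · a = b where
  G_{ij} = <φ_i, φ_j> and b_i = <f, φ_i>, with φ_0 = 1, φ_1 = x, φ_2 = x^2.
G =
  [2, 0, 2/3]
  [0, 2/3, 0]
  [2/3, 0, 2/5],
b = (16/5, 2, 32/21).
Solving gives a_0 = 26/35, a_1 = 3, a_2 = 18/7, so
  g(x) = 18*x^2/7 + 3*x + 26/35.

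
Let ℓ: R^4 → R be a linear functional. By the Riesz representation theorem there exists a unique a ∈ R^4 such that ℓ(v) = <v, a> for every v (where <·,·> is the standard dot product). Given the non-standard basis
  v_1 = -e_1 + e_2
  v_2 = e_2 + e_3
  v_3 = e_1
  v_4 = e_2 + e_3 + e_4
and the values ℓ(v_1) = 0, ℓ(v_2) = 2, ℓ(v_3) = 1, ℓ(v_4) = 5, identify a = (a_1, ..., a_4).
a = (1, 1, 1, 3)

Write a = (a_1, ..., a_4) in the standard basis. For each basis vector v_i, ℓ(v_i) = <v_i, a> is a linear equation in the a_j's. Collect the n equations into a matrix system V a = ℓ, where row i of V is v_i (expressed in the standard basis). Since V is invertible (lower-triangular with 1s on the diagonal, up to permutation), solve by back-substitution:
  V =
[[-1, 1, 0, 0],
 [0, 1, 1, 0],
 [1, 0, 0, 0],
 [0, 1, 1, 1]]
  V a = (0, 2, 1, 5)
Solving gives a = (1, 1, 1, 3).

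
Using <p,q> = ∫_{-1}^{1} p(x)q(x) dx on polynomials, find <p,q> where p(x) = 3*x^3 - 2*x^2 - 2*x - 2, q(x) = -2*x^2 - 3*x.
<p,q> = 14/3

Expand the product: p(x)·q(x) = -6*x^5 - 5*x^4 + 10*x^3 + 10*x^2 + 6*x.
∫_{-1}^{1} of each monomial x^k gives [2/(k+1) if k even, 0 if k odd]. Integrating term-by-term (or equivalently evaluating the antiderivative F(x) = -x^6 - x^5 + 5*x^4/2 + 10*x^3/3 + 3*x^2 at the endpoints):
  F(1) − F(−1) = 41/6 − (13/6) = 14/3.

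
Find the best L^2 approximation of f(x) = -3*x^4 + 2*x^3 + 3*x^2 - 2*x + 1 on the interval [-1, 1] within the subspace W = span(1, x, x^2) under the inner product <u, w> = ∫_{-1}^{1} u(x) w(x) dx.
g(x) = 3*x^2/7 - 4*x/5 + 44/35

The best approximation g ∈ W is the orthogonal projection of f onto W. Writing g = a_0 + a_1 x + a_2 x^2, the coefficients solve the normal equations G · a = b where
  G_{ij} = <φ_i, φ_j> and b_i = <f, φ_i>, with φ_0 = 1, φ_1 = x, φ_2 = x^2.
G =
  [2, 0, 2/3]
  [0, 2/3, 0]
  [2/3, 0, 2/5],
b = (14/5, -8/15, 106/105).
Solving gives a_0 = 44/35, a_1 = -4/5, a_2 = 3/7, so
  g(x) = 3*x^2/7 - 4*x/5 + 44/35.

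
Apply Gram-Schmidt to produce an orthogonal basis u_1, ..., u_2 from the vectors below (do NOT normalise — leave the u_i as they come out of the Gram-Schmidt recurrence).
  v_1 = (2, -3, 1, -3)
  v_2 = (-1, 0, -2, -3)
Orthogonal basis:
  u_1 = (2, -3, 1, -3)
  u_2 = (-33/23, 15/23, -51/23, -54/23)

Apply the Gram-Schmidt recurrence
  u_1 = v_1
  u_i = v_i − Σ_{j<i} ((v_i · u_j) / (u_j · u_j)) · u_j.

Step by step this gives:
  u_1 = (2, -3, 1, -3)
  u_2 = (-33/23, 15/23, -51/23, -54/23)

Orthogonality check:
  u_2 · u_1 = 0 (should be 0)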